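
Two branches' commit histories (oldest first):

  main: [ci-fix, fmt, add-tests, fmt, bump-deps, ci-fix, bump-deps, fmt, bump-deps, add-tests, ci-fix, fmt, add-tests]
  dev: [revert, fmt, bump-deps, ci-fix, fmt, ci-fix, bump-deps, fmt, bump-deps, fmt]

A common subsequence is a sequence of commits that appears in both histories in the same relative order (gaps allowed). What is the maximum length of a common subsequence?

7

Taking ci-fix at main[1]=dev[4] → fmt at main[4]=dev[5] → ci-fix at main[6]=dev[6] → bump-deps at main[7]=dev[7] → fmt at main[8]=dev[8] → bump-deps at main[9]=dev[9] → fmt at main[12]=dev[10] gives a common subsequence of length 7. The LCS DP gives dp[13][10] = 7, so this is optimal.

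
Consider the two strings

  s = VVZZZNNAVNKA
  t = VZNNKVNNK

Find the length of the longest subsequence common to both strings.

Let dp[i][j] be the LCS length of the first i characters of s and the first j characters of t. dp[i][j] = dp[i-1][j-1]+1 when the i-th and j-th characters match, else max(dp[i-1][j], dp[i][j-1]).
    ·  V  Z  N  N  K  V  N  N  K
 ·  0  0  0  0  0  0  0  0  0  0
 V  0  1  1  1  1  1  1  1  1  1
 V  0  1  1  1  1  1  2  2  2  2
 Z  0  1  2  2  2  2  2  2  2  2
 Z  0  1  2  2  2  2  2  2  2  2
 Z  0  1  2  2  2  2  2  2  2  2
 N  0  1  2  3  3  3  3  3  3  3
 N  0  1  2  3  4  4  4  4  4  4
 A  0  1  2  3  4  4  4  4  4  4
 V  0  1  2  3  4  4  5  5  5  5
 N  0  1  2  3  4  4  5  6  6  6
 K  0  1  2  3  4  5  5  6  6  7
 A  0  1  2  3  4  5  5  6  6  7
dp[12][9] = 7. One LCS (by backtracking along matches): VZNNVNK.

7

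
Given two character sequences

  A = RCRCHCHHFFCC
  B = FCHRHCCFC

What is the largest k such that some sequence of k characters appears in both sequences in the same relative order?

Let dp[i][j] be the LCS length of the first i characters of A and the first j characters of B. dp[i][j] = dp[i-1][j-1]+1 when the i-th and j-th characters match, else max(dp[i-1][j], dp[i][j-1]).
    ·  F  C  H  R  H  C  C  F  C
 ·  0  0  0  0  0  0  0  0  0  0
 R  0  0  0  0  1  1  1  1  1  1
 C  0  0  1  1  1  1  2  2  2  2
 R  0  0  1  1  2  2  2  2  2  2
 C  0  0  1  1  2  2  3  3  3  3
 H  0  0  1  2  2  3  3  3  3  3
 C  0  0  1  2  2  3  4  4  4  4
 H  0  0  1  2  2  3  4  4  4  4
 H  0  0  1  2  2  3  4  4  4  4
 F  0  1  1  2  2  3  4  4  5  5
 F  0  1  1  2  2  3  4  4  5  5
 C  0  1  2  2  2  3  4  5  5  6
 C  0  1  2  2  2  3  4  5  5  6
dp[12][9] = 6. One LCS (by backtracking along matches): CRCCFC.

6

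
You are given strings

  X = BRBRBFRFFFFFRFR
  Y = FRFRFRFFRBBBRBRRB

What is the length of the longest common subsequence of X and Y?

Pick R at X[2]=Y[2], R at X[4]=Y[4], F at X[6]=Y[5], R at X[7]=Y[6], F at X[8]=Y[7], F at X[9]=Y[8], R at X[13]=Y[15], R at X[15]=Y[16]; all 8 characters appear in both, in order. Since dp[15][17] = 8, nothing longer is possible.

8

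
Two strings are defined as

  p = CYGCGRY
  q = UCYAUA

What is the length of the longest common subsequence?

Taking C (p #1, q #2), then Y (p #2, q #3) gives a common subsequence of length 2. The LCS DP gives dp[7][6] = 2, so this is optimal.

2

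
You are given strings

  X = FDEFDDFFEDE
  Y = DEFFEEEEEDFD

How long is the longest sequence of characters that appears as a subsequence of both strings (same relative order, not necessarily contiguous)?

6

Let dp[i][j] be the LCS length of the first i characters of X and the first j characters of Y. dp[i][j] = dp[i-1][j-1]+1 when the i-th and j-th characters match, else max(dp[i-1][j], dp[i][j-1]).
    ·  D  E  F  F  E  E  E  E  E  D  F  D
 ·  0  0  0  0  0  0  0  0  0  0  0  0  0
 F  0  0  0  1  1  1  1  1  1  1  1  1  1
 D  0  1  1  1  1  1  1  1  1  1  2  2  2
 E  0  1  2  2  2  2  2  2  2  2  2  2  2
 F  0  1  2  3  3  3  3  3  3  3  3  3  3
 D  0  1  2  3  3  3  3  3  3  3  4  4  4
 D  0  1  2  3  3  3  3  3  3  3  4  4  5
 F  0  1  2  3  4  4  4  4  4  4  4  5  5
 F  0  1  2  3  4  4  4  4  4  4  4  5  5
 E  0  1  2  3  4  5  5  5  5  5  5  5  5
 D  0  1  2  3  4  5  5  5  5  5  6  6  6
 E  0  1  2  3  4  5  6  6  6  6  6  6  6
dp[11][12] = 6. One LCS (by backtracking along matches): DEFDFD.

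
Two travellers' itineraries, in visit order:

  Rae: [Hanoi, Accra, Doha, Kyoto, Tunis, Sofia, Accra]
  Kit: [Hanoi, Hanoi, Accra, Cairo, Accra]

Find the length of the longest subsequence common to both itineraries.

Pick Hanoi at Rae[1]=Kit[2], Accra at Rae[2]=Kit[3], Accra at Rae[7]=Kit[5]; all 3 stops appear in both, in order. dp[7][5] = 3 confirms this is the maximum.

3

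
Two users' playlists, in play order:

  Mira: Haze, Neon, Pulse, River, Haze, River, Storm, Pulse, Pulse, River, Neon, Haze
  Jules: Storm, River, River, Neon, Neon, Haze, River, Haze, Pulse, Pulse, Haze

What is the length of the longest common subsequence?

6

Pick Haze (Mira #1, Jules #6), then River (Mira #4, Jules #7), then Haze (Mira #5, Jules #8), then Pulse (Mira #8, Jules #9), then Pulse (Mira #9, Jules #10), then Haze (Mira #12, Jules #11); all 6 songs appear in both, in order, and the DP table's final entry dp[12][11] is also 6, so no common subsequence is longer.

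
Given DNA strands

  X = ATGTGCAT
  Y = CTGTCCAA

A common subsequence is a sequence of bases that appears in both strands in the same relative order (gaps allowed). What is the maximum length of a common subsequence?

One common subsequence of length 5: T at X[2]=Y[2] → G at X[3]=Y[3] → T at X[4]=Y[4] → C at X[6]=Y[6] → A at X[7]=Y[8]. dp[8][8] = 5 confirms this is the maximum.

5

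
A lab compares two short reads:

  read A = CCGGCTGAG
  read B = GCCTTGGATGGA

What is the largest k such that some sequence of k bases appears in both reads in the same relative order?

Taking C [1,2], C [2,3], G [3,6], G [4,7], T [6,9], G [7,11], A [8,12] gives a common subsequence of length 7. dp[9][12] = 7 confirms this is the maximum.

7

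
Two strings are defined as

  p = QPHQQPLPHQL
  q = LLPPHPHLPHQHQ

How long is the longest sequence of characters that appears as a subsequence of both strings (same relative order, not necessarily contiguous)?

Taking P at p[2]=q[4], then H at p[3]=q[5], then P at p[6]=q[6], then L at p[7]=q[8], then P at p[8]=q[9], then H at p[9]=q[12], then Q at p[10]=q[13] gives a common subsequence of length 7, and the DP table's final entry dp[11][13] is also 7, so no common subsequence is longer.

7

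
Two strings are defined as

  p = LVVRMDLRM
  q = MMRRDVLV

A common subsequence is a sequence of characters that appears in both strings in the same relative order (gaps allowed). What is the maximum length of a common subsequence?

Let dp[i][j] be the LCS length of the first i characters of p and the first j characters of q. dp[i][j] = dp[i-1][j-1]+1 when the i-th and j-th characters match, else max(dp[i-1][j], dp[i][j-1]).
    ·  M  M  R  R  D  V  L  V
 ·  0  0  0  0  0  0  0  0  0
 L  0  0  0  0  0  0  0  1  1
 V  0  0  0  0  0  0  1  1  2
 V  0  0  0  0  0  0  1  1  2
 R  0  0  0  1  1  1  1  1  2
 M  0  1  1  1  1  1  1  1  2
 D  0  1  1  1  1  2  2  2  2
 L  0  1  1  1  1  2  2  3  3
 R  0  1  1  2  2  2  2  3  3
 M  0  1  2  2  2  2  2  3  3
dp[9][8] = 3. One LCS (by backtracking along matches): RDL.

3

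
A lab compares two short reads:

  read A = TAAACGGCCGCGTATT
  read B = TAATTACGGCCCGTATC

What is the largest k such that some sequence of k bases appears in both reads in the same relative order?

14

Match T (read A #1, read B #1), A (read A #2, read B #2), A (read A #3, read B #3), A (read A #4, read B #6), C (read A #5, read B #7), G (read A #6, read B #8), G (read A #7, read B #9), C (read A #8, read B #10), C (read A #9, read B #11), C (read A #11, read B #12), G (read A #12, read B #13), T (read A #13, read B #14), A (read A #14, read B #15), T (read A #15, read B #16) — 14 bases in the same relative order in both. dp[16][17] = 14 confirms this is the maximum.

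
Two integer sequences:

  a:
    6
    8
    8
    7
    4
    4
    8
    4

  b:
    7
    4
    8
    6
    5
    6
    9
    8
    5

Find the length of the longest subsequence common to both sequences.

3

One common subsequence of length 3: 7 [4,1], then 4 [5,2], then 8 [7,8], and the DP table's final entry dp[8][9] is also 3, so no common subsequence is longer.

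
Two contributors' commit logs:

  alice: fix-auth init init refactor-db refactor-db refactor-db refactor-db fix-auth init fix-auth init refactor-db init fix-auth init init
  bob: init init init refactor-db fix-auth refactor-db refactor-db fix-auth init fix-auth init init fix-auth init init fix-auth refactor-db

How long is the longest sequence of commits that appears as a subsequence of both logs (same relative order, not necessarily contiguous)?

Match init [2,2], then init [3,3], then refactor-db [4,4], then refactor-db [6,6], then refactor-db [7,7], then fix-auth [8,8], then init [9,9], then fix-auth [10,10], then init [11,11], then init [13,12], then fix-auth [14,13], then init [15,14], then init [16,15] — 13 commits in the same relative order in both. Since dp[16][17] = 13, nothing longer is possible.

13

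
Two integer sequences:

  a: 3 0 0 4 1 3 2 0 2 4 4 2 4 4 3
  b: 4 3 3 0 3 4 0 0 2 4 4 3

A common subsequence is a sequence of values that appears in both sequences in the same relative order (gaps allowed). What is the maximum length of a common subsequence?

Pick 3 [1,3]; then 0 [2,4]; then 0 [3,7]; then 0 [8,8]; then 2 [12,9]; then 4 [13,10]; then 4 [14,11]; then 3 [15,12]; all 8 values appear in both, in order. Since dp[15][12] = 8, nothing longer is possible.

8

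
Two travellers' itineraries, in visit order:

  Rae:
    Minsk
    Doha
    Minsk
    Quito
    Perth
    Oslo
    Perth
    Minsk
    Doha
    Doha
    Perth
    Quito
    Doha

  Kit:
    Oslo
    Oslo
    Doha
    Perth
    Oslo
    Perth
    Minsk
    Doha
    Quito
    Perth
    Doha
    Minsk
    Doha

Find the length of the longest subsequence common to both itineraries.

8

Pick Doha (Rae #2, Kit #3), then Perth (Rae #5, Kit #4), then Oslo (Rae #6, Kit #5), then Perth (Rae #7, Kit #6), then Minsk (Rae #8, Kit #7), then Doha (Rae #9, Kit #8), then Doha (Rae #10, Kit #11), then Doha (Rae #13, Kit #13); all 8 stops appear in both, in order. Since dp[13][13] = 8, nothing longer is possible.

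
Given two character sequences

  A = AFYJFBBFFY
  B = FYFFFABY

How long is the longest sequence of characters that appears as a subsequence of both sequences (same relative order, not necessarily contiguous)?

6

Let dp[i][j] be the LCS length of the first i characters of A and the first j characters of B. dp[i][j] = dp[i-1][j-1]+1 when the i-th and j-th characters match, else max(dp[i-1][j], dp[i][j-1]).
    ·  F  Y  F  F  F  A  B  Y
 ·  0  0  0  0  0  0  0  0  0
 A  0  0  0  0  0  0  1  1  1
 F  0  1  1  1  1  1  1  1  1
 Y  0  1  2  2  2  2  2  2  2
 J  0  1  2  2  2  2  2  2  2
 F  0  1  2  3  3  3  3  3  3
 B  0  1  2  3  3  3  3  4  4
 B  0  1  2  3  3  3  3  4  4
 F  0  1  2  3  4  4  4  4  4
 F  0  1  2  3  4  5  5  5  5
 Y  0  1  2  3  4  5  5  5  6
dp[10][8] = 6. One LCS (by backtracking along matches): FYFFFY.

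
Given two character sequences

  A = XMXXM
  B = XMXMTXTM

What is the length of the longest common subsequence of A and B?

Let dp[i][j] be the LCS length of the first i characters of A and the first j characters of B. dp[i][j] = dp[i-1][j-1]+1 when the i-th and j-th characters match, else max(dp[i-1][j], dp[i][j-1]).
    ·  X  M  X  M  T  X  T  M
 ·  0  0  0  0  0  0  0  0  0
 X  0  1  1  1  1  1  1  1  1
 M  0  1  2  2  2  2  2  2  2
 X  0  1  2  3  3  3  3  3  3
 X  0  1  2  3  3  3  4  4  4
 M  0  1  2  3  4  4  4  4  5
dp[5][8] = 5. One LCS (by backtracking along matches): XMXXM.

5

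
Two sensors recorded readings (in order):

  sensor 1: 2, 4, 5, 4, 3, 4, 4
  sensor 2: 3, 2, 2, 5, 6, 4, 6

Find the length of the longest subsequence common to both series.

3

Let dp[i][j] be the LCS length of the first i values of sensor 1 and the first j values of sensor 2. dp[i][j] = dp[i-1][j-1]+1 when the i-th and j-th values match, else max(dp[i-1][j], dp[i][j-1]).
    ·  3  2  2  5  6  4  6
 ·  0  0  0  0  0  0  0  0
 2  0  0  1  1  1  1  1  1
 4  0  0  1  1  1  1  2  2
 5  0  0  1  1  2  2  2  2
 4  0  0  1  1  2  2  3  3
 3  0  1  1  1  2  2  3  3
 4  0  1  1  1  2  2  3  3
 4  0  1  1  1  2  2  3  3
dp[7][7] = 3. One LCS (by backtracking along matches): 2, 5, 4.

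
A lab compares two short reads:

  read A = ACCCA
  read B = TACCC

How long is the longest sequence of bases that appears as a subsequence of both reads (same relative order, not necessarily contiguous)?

4

Let dp[i][j] be the LCS length of the first i bases of read A and the first j bases of read B. dp[i][j] = dp[i-1][j-1]+1 when the i-th and j-th bases match, else max(dp[i-1][j], dp[i][j-1]).
    ·  T  A  C  C  C
 ·  0  0  0  0  0  0
 A  0  0  1  1  1  1
 C  0  0  1  2  2  2
 C  0  0  1  2  3  3
 C  0  0  1  2  3  4
 A  0  0  1  2  3  4
dp[5][5] = 4. One LCS (by backtracking along matches): ACCC.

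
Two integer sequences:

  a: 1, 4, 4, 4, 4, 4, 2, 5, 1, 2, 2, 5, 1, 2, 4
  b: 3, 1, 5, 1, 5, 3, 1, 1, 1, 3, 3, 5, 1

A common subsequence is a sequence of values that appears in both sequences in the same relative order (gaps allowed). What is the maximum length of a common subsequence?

Pick 1 (a #1, b #4); then 5 (a #8, b #5); then 1 (a #9, b #9); then 5 (a #12, b #12); then 1 (a #13, b #13); all 5 values appear in both, in order. dp[15][13] = 5 confirms this is the maximum.

5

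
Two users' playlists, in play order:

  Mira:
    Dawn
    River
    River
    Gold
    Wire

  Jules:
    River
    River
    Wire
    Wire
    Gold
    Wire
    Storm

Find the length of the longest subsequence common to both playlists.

4

Pick River [2,1] → River [3,2] → Gold [4,5] → Wire [5,6]; all 4 songs appear in both, in order. Since dp[5][7] = 4, nothing longer is possible.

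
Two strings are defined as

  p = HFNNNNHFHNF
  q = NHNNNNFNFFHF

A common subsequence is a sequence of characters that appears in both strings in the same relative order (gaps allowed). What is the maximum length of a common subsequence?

Pick H at p[1]=q[2] → N at p[3]=q[4] → N at p[4]=q[5] → N at p[5]=q[6] → N at p[6]=q[8] → F at p[8]=q[10] → H at p[9]=q[11] → F at p[11]=q[12]; all 8 characters appear in both, in order, and the DP table's final entry dp[11][12] is also 8, so no common subsequence is longer.

8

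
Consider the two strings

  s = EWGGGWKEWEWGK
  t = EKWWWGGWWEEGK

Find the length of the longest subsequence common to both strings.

9

Pick E at s[1]=t[1], then W at s[2]=t[5], then G at s[3]=t[6], then G at s[4]=t[7], then W at s[6]=t[9], then E at s[8]=t[10], then E at s[10]=t[11], then G at s[12]=t[12], then K at s[13]=t[13]; all 9 characters appear in both, in order. dp[13][13] = 9 confirms this is the maximum.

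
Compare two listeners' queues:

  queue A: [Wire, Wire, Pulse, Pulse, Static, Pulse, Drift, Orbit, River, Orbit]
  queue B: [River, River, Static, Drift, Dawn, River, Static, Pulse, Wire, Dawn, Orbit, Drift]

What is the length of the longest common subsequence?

4

Match Static at queue A[5]=queue B[3], Drift at queue A[7]=queue B[4], River at queue A[9]=queue B[6], Orbit at queue A[10]=queue B[11] — 4 songs in the same relative order in both, and the DP table's final entry dp[10][12] is also 4, so no common subsequence is longer.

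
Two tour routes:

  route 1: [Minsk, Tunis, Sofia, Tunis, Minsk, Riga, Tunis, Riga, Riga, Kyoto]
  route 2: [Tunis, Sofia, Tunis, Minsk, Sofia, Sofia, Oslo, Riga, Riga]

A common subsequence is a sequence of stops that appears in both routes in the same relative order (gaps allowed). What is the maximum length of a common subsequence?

Match Tunis at route 1[2]=route 2[1], Sofia at route 1[3]=route 2[2], Tunis at route 1[4]=route 2[3], Minsk at route 1[5]=route 2[4], Riga at route 1[8]=route 2[8], Riga at route 1[9]=route 2[9] — 6 stops in the same relative order in both, and the DP table's final entry dp[10][9] is also 6, so no common subsequence is longer.

6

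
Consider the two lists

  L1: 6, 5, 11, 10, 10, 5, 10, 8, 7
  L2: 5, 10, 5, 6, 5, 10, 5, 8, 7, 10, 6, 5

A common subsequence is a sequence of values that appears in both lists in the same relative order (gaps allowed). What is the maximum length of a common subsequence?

6

Taking 6 (L1 #1, L2 #4), 5 (L1 #2, L2 #5), 10 (L1 #5, L2 #6), 5 (L1 #6, L2 #7), 8 (L1 #8, L2 #8), 7 (L1 #9, L2 #9) gives a common subsequence of length 6. The LCS DP gives dp[9][12] = 6, so this is optimal.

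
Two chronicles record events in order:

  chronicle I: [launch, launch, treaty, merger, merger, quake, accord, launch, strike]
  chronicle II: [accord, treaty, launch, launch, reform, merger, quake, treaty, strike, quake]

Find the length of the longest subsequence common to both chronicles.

Pick launch at chronicle I[1]=chronicle II[3] → launch at chronicle I[2]=chronicle II[4] → merger at chronicle I[5]=chronicle II[6] → quake at chronicle I[6]=chronicle II[7] → strike at chronicle I[9]=chronicle II[9]; all 5 events appear in both, in order, and the DP table's final entry dp[9][10] is also 5, so no common subsequence is longer.

5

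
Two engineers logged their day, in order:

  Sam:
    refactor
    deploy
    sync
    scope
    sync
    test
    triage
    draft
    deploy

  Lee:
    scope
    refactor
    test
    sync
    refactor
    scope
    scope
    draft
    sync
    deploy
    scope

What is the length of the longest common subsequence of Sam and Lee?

One common subsequence of length 5: refactor [1,2], sync [3,4], scope [4,7], sync [5,9], deploy [9,10]. Since dp[9][11] = 5, nothing longer is possible.

5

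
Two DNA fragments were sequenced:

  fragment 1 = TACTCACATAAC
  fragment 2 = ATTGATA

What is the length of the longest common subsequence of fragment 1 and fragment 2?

5

Let dp[i][j] be the LCS length of the first i bases of fragment 1 and the first j bases of fragment 2. dp[i][j] = dp[i-1][j-1]+1 when the i-th and j-th bases match, else max(dp[i-1][j], dp[i][j-1]).
    ·  A  T  T  G  A  T  A
 ·  0  0  0  0  0  0  0  0
 T  0  0  1  1  1  1  1  1
 A  0  1  1  1  1  2  2  2
 C  0  1  1  1  1  2  2  2
 T  0  1  2  2  2  2  3  3
 C  0  1  2  2  2  2  3  3
 A  0  1  2  2  2  3  3  4
 C  0  1  2  2  2  3  3  4
 A  0  1  2  2  2  3  3  4
 T  0  1  2  3  3  3  4  4
 A  0  1  2  3  3  4  4  5
 A  0  1  2  3  3  4  4  5
 C  0  1  2  3  3  4  4  5
dp[12][7] = 5. One LCS (by backtracking along matches): TTATA.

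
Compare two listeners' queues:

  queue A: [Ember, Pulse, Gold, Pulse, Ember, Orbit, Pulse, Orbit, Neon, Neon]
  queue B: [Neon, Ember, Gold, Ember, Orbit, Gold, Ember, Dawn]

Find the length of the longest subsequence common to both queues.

4

Match Ember at queue A[1]=queue B[2], Gold at queue A[3]=queue B[3], Ember at queue A[5]=queue B[4], Orbit at queue A[6]=queue B[5] — 4 songs in the same relative order in both. dp[10][8] = 4 confirms this is the maximum.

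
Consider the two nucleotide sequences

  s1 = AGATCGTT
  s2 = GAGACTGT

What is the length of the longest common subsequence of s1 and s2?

6

Match A (s1 #1, s2 #2), then G (s1 #2, s2 #3), then A (s1 #3, s2 #4), then T (s1 #4, s2 #6), then G (s1 #6, s2 #7), then T (s1 #8, s2 #8) — 6 bases in the same relative order in both. The LCS DP gives dp[8][8] = 6, so this is optimal.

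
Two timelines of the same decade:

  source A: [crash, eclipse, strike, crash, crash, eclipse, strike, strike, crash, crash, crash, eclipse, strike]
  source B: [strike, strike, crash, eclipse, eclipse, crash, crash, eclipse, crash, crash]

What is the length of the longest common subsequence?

One common subsequence of length 7: crash at source A[1]=source B[3]; then eclipse at source A[2]=source B[5]; then crash at source A[4]=source B[6]; then crash at source A[5]=source B[7]; then eclipse at source A[6]=source B[8]; then crash at source A[10]=source B[9]; then crash at source A[11]=source B[10]. Since dp[13][10] = 7, nothing longer is possible.

7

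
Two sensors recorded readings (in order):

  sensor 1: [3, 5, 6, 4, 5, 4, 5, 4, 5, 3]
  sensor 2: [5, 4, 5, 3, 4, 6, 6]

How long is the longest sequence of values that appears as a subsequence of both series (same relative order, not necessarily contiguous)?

4

Let dp[i][j] be the LCS length of the first i values of sensor 1 and the first j values of sensor 2. dp[i][j] = dp[i-1][j-1]+1 when the i-th and j-th values match, else max(dp[i-1][j], dp[i][j-1]).
    ·  5  4  5  3  4  6  6
 ·  0  0  0  0  0  0  0  0
 3  0  0  0  0  1  1  1  1
 5  0  1  1  1  1  1  1  1
 6  0  1  1  1  1  1  2  2
 4  0  1  2  2  2  2  2  2
 5  0  1  2  3  3  3  3  3
 4  0  1  2  3  3  4  4  4
 5  0  1  2  3  3  4  4  4
 4  0  1  2  3  3  4  4  4
 5  0  1  2  3  3  4  4  4
 3  0  1  2  3  4  4  4  4
dp[10][7] = 4. One LCS (by backtracking along matches): 5, 4, 5, 4.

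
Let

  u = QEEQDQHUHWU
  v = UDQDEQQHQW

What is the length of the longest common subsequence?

Let dp[i][j] be the LCS length of the first i characters of u and the first j characters of v. dp[i][j] = dp[i-1][j-1]+1 when the i-th and j-th characters match, else max(dp[i-1][j], dp[i][j-1]).
    ·  U  D  Q  D  E  Q  Q  H  Q  W
 ·  0  0  0  0  0  0  0  0  0  0  0
 Q  0  0  0  1  1  1  1  1  1  1  1
 E  0  0  0  1  1  2  2  2  2  2  2
 E  0  0  0  1  1  2  2  2  2  2  2
 Q  0  0  0  1  1  2  3  3  3  3  3
 D  0  0  1  1  2  2  3  3  3  3  3
 Q  0  0  1  2  2  2  3  4  4  4  4
 H  0  0  1  2  2  2  3  4  5  5  5
 U  0  1  1  2  2  2  3  4  5  5  5
 H  0  1  1  2  2  2  3  4  5  5  5
 W  0  1  1  2  2  2  3  4  5  5  6
 U  0  1  1  2  2  2  3  4  5  5  6
dp[11][10] = 6. One LCS (by backtracking along matches): QEQQHW.

6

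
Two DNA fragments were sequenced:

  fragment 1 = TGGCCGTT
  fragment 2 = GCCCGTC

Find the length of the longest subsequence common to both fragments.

Pick G [2,1], C [4,3], C [5,4], G [6,5], T [7,6]; all 5 bases appear in both, in order. Since dp[8][7] = 5, nothing longer is possible.

5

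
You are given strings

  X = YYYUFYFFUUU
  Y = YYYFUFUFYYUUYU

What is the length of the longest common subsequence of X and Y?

9

Pick Y [1,1] → Y [2,2] → Y [3,3] → U [4,7] → F [5,8] → Y [6,10] → U [9,11] → U [10,12] → U [11,14]; all 9 characters appear in both, in order. Since dp[11][14] = 9, nothing longer is possible.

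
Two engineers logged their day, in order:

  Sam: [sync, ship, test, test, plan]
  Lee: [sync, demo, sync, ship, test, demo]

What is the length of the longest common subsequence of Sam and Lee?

Match sync (Sam #1, Lee #3); then ship (Sam #2, Lee #4); then test (Sam #3, Lee #5) — 3 tasks in the same relative order in both. Since dp[5][6] = 3, nothing longer is possible.

3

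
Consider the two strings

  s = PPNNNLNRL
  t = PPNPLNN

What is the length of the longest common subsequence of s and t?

Match P [1,1] → P [2,2] → N [3,3] → N [5,6] → N [7,7] — 5 characters in the same relative order in both. The LCS DP gives dp[9][7] = 5, so this is optimal.

5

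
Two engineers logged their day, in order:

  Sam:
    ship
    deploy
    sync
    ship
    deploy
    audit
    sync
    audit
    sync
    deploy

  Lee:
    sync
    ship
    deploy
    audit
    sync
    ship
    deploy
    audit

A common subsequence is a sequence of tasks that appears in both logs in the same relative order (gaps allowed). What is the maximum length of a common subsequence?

One common subsequence of length 6: ship at Sam[1]=Lee[2], then deploy at Sam[2]=Lee[3], then sync at Sam[3]=Lee[5], then ship at Sam[4]=Lee[6], then deploy at Sam[5]=Lee[7], then audit at Sam[8]=Lee[8]. The LCS DP gives dp[10][8] = 6, so this is optimal.

6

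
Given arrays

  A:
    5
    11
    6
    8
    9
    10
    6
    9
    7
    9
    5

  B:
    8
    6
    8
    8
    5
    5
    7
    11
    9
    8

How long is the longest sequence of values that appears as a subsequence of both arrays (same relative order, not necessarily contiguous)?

4

Taking 6 at A[3]=B[2] → 8 at A[4]=B[4] → 7 at A[9]=B[7] → 9 at A[10]=B[9] gives a common subsequence of length 4. dp[11][10] = 4 confirms this is the maximum.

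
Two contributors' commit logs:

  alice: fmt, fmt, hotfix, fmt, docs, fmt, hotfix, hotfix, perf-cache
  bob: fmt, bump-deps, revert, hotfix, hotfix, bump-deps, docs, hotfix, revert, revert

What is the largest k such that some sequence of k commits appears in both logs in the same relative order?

4

One common subsequence of length 4: fmt (alice #1, bob #1), then hotfix (alice #3, bob #5), then docs (alice #5, bob #7), then hotfix (alice #7, bob #8). The LCS DP gives dp[9][10] = 4, so this is optimal.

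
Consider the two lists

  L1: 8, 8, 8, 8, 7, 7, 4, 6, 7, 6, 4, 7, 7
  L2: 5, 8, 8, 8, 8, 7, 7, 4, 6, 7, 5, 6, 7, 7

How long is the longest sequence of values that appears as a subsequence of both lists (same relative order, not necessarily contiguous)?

Pick 8 (L1 #1, L2 #2), then 8 (L1 #2, L2 #3), then 8 (L1 #3, L2 #4), then 8 (L1 #4, L2 #5), then 7 (L1 #5, L2 #6), then 7 (L1 #6, L2 #7), then 4 (L1 #7, L2 #8), then 6 (L1 #8, L2 #9), then 7 (L1 #9, L2 #10), then 6 (L1 #10, L2 #12), then 7 (L1 #12, L2 #13), then 7 (L1 #13, L2 #14); all 12 values appear in both, in order. The LCS DP gives dp[13][14] = 12, so this is optimal.

12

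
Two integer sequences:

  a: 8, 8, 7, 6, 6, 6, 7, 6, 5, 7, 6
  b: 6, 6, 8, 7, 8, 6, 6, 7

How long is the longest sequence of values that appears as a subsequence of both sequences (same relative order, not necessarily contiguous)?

Match 8 (a #1, b #3); then 8 (a #2, b #5); then 6 (a #6, b #6); then 6 (a #8, b #7); then 7 (a #10, b #8) — 5 values in the same relative order in both, and the DP table's final entry dp[11][8] is also 5, so no common subsequence is longer.

5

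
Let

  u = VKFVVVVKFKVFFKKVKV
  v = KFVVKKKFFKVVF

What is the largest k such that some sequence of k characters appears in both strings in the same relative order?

One common subsequence of length 11: K at u[2]=v[1]; then F at u[3]=v[2]; then V at u[4]=v[3]; then V at u[5]=v[4]; then K at u[8]=v[6]; then K at u[10]=v[7]; then F at u[12]=v[8]; then F at u[13]=v[9]; then K at u[15]=v[10]; then V at u[16]=v[11]; then V at u[18]=v[12]. The LCS DP gives dp[18][13] = 11, so this is optimal.

11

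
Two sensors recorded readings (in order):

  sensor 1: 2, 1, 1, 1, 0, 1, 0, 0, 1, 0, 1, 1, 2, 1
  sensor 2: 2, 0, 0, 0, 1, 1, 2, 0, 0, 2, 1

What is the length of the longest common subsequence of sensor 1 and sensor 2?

Taking 2 [1,1]; then 0 [5,2]; then 0 [7,3]; then 0 [8,4]; then 1 [9,6]; then 0 [10,9]; then 2 [13,10]; then 1 [14,11] gives a common subsequence of length 8. dp[14][11] = 8 confirms this is the maximum.

8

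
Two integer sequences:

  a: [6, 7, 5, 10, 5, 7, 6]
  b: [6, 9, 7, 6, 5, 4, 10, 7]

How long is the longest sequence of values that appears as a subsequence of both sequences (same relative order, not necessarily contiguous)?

5

Match 6 [1,1] → 7 [2,3] → 5 [3,5] → 10 [4,7] → 7 [6,8] — 5 values in the same relative order in both. Since dp[7][8] = 5, nothing longer is possible.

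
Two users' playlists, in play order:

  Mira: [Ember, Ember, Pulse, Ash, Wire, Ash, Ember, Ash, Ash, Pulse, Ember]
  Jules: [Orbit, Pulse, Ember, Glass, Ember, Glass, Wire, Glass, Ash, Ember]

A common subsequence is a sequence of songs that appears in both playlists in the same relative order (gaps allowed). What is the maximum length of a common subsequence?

Match Ember at Mira[1]=Jules[3], then Ember at Mira[2]=Jules[5], then Wire at Mira[5]=Jules[7], then Ash at Mira[9]=Jules[9], then Ember at Mira[11]=Jules[10] — 5 songs in the same relative order in both. Since dp[11][10] = 5, nothing longer is possible.

5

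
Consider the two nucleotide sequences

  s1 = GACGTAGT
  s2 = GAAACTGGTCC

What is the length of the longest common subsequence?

One common subsequence of length 6: G at s1[1]=s2[1], then A at s1[2]=s2[4], then C at s1[3]=s2[5], then G at s1[4]=s2[7], then G at s1[7]=s2[8], then T at s1[8]=s2[9]. Since dp[8][11] = 6, nothing longer is possible.

6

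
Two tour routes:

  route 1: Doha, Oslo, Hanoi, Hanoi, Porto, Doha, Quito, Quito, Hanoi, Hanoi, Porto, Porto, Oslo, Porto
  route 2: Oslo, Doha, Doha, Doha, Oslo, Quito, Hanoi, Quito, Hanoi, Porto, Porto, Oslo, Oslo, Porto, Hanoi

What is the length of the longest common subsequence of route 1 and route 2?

9

One common subsequence of length 9: Doha (route 1 #1, route 2 #4) → Oslo (route 1 #2, route 2 #5) → Hanoi (route 1 #4, route 2 #7) → Quito (route 1 #8, route 2 #8) → Hanoi (route 1 #10, route 2 #9) → Porto (route 1 #11, route 2 #10) → Porto (route 1 #12, route 2 #11) → Oslo (route 1 #13, route 2 #13) → Porto (route 1 #14, route 2 #14). dp[14][15] = 9 confirms this is the maximum.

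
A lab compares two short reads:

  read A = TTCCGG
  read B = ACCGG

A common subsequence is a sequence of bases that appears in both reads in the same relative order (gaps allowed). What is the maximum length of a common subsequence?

4

Let dp[i][j] be the LCS length of the first i bases of read A and the first j bases of read B. dp[i][j] = dp[i-1][j-1]+1 when the i-th and j-th bases match, else max(dp[i-1][j], dp[i][j-1]).
    ·  A  C  C  G  G
 ·  0  0  0  0  0  0
 T  0  0  0  0  0  0
 T  0  0  0  0  0  0
 C  0  0  1  1  1  1
 C  0  0  1  2  2  2
 G  0  0  1  2  3  3
 G  0  0  1  2  3  4
dp[6][5] = 4. One LCS (by backtracking along matches): CCGG.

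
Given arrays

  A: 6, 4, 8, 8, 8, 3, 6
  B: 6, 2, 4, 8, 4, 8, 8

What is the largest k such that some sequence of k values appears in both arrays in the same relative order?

5

Pick 6 (A #1, B #1); then 4 (A #2, B #3); then 8 (A #3, B #4); then 8 (A #4, B #6); then 8 (A #5, B #7); all 5 values appear in both, in order. dp[7][7] = 5 confirms this is the maximum.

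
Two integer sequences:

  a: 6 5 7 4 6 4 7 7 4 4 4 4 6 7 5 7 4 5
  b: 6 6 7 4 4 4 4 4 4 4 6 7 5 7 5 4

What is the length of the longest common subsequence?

Pick 6 [1,2], then 7 [3,3], then 4 [4,5], then 4 [6,6], then 4 [9,7], then 4 [10,8], then 4 [11,9], then 4 [12,10], then 6 [13,11], then 7 [14,12], then 5 [15,13], then 7 [16,14], then 4 [17,16]; all 13 values appear in both, in order, and the DP table's final entry dp[18][16] is also 13, so no common subsequence is longer.

13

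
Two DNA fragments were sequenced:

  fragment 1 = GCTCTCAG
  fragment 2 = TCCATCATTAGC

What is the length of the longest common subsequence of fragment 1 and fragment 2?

6

Match C (fragment 1 #2, fragment 2 #3), T (fragment 1 #3, fragment 2 #5), C (fragment 1 #4, fragment 2 #6), T (fragment 1 #5, fragment 2 #9), A (fragment 1 #7, fragment 2 #10), G (fragment 1 #8, fragment 2 #11) — 6 bases in the same relative order in both. The LCS DP gives dp[8][12] = 6, so this is optimal.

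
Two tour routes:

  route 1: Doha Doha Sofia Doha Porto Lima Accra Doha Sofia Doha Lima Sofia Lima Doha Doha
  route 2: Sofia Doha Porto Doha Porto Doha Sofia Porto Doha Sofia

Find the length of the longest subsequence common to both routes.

Pick Doha [1,2]; then Doha [4,4]; then Porto [5,5]; then Doha [8,6]; then Sofia [9,7]; then Doha [10,9]; then Sofia [12,10]; all 7 stops appear in both, in order. Since dp[15][10] = 7, nothing longer is possible.

7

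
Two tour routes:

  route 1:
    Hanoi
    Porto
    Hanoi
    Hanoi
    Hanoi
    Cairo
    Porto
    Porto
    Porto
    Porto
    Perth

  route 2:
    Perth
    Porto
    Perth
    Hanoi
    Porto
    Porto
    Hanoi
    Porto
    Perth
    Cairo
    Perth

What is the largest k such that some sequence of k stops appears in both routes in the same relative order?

One common subsequence of length 6: Porto [2,2], then Hanoi [5,4], then Porto [7,5], then Porto [8,6], then Porto [9,8], then Perth [11,11]. dp[11][11] = 6 confirms this is the maximum.

6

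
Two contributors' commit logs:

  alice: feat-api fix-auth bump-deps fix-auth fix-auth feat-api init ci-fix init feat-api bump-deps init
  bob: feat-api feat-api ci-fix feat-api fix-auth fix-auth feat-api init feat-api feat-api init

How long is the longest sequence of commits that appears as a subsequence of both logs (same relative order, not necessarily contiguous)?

Taking feat-api [1,4], fix-auth [4,5], fix-auth [5,6], feat-api [6,7], init [7,8], feat-api [10,10], init [12,11] gives a common subsequence of length 7. dp[12][11] = 7 confirms this is the maximum.

7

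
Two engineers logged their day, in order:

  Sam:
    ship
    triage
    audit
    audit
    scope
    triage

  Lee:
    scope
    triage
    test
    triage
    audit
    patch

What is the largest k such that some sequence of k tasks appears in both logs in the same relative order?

2

One common subsequence of length 2: triage at Sam[2]=Lee[4], then audit at Sam[3]=Lee[5]. dp[6][6] = 2 confirms this is the maximum.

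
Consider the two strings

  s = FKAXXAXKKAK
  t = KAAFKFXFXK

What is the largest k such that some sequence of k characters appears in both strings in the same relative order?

One common subsequence of length 5: F [1,4], then K [2,5], then X [4,7], then X [7,9], then K [11,10]. The LCS DP gives dp[11][10] = 5, so this is optimal.

5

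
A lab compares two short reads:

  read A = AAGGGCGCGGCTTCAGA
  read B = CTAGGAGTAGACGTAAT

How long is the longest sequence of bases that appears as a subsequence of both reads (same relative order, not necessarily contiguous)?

One common subsequence of length 10: A at read A[2]=read B[3], then G at read A[3]=read B[4], then G at read A[4]=read B[5], then G at read A[5]=read B[7], then G at read A[7]=read B[10], then C at read A[8]=read B[12], then G at read A[10]=read B[13], then T at read A[13]=read B[14], then A at read A[15]=read B[15], then A at read A[17]=read B[16]. The LCS DP gives dp[17][17] = 10, so this is optimal.

10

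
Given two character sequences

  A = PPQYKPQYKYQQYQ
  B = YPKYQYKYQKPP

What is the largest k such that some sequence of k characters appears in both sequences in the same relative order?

Match P at A[1]=B[2]; then Y at A[4]=B[4]; then Q at A[7]=B[5]; then Y at A[8]=B[6]; then K at A[9]=B[7]; then Y at A[10]=B[8]; then Q at A[11]=B[9] — 7 characters in the same relative order in both. dp[14][12] = 7 confirms this is the maximum.

7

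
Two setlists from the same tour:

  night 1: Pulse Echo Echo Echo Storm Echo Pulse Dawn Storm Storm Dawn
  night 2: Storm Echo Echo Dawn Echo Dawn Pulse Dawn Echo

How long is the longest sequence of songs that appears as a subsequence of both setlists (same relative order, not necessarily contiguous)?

5

Match Echo (night 1 #2, night 2 #2); then Echo (night 1 #3, night 2 #3); then Echo (night 1 #4, night 2 #5); then Pulse (night 1 #7, night 2 #7); then Dawn (night 1 #8, night 2 #8) — 5 songs in the same relative order in both, and the DP table's final entry dp[11][9] is also 5, so no common subsequence is longer.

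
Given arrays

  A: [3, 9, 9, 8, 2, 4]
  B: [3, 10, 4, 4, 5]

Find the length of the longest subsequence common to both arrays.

Taking 3 [1,1], then 4 [6,4] gives a common subsequence of length 2. dp[6][5] = 2 confirms this is the maximum.

2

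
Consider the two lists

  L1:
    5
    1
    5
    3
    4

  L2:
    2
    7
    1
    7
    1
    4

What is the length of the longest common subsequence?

2

Let dp[i][j] be the LCS length of the first i values of L1 and the first j values of L2. dp[i][j] = dp[i-1][j-1]+1 when the i-th and j-th values match, else max(dp[i-1][j], dp[i][j-1]).
    ·  2  7  1  7  1  4
 ·  0  0  0  0  0  0  0
 5  0  0  0  0  0  0  0
 1  0  0  0  1  1  1  1
 5  0  0  0  1  1  1  1
 3  0  0  0  1  1  1  1
 4  0  0  0  1  1  1  2
dp[5][6] = 2. One LCS (by backtracking along matches): 1, 4.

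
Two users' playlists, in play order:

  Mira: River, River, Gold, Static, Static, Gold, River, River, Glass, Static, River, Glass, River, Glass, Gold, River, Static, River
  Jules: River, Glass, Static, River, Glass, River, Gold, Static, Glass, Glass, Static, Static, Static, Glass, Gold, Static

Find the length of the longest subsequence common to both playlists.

Taking River (Mira #1, Jules #4); then River (Mira #2, Jules #6); then Gold (Mira #3, Jules #7); then Static (Mira #4, Jules #11); then Static (Mira #5, Jules #12); then Static (Mira #10, Jules #13); then Glass (Mira #14, Jules #14); then Gold (Mira #15, Jules #15); then Static (Mira #17, Jules #16) gives a common subsequence of length 9. Since dp[18][16] = 9, nothing longer is possible.

9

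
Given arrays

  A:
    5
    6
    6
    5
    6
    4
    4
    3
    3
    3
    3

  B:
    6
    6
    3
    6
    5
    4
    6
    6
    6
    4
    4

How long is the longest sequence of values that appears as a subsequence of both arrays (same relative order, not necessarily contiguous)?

Pick 5 [1,5], 6 [2,7], 6 [3,8], 6 [5,9], 4 [6,10], 4 [7,11]; all 6 values appear in both, in order. The LCS DP gives dp[11][11] = 6, so this is optimal.

6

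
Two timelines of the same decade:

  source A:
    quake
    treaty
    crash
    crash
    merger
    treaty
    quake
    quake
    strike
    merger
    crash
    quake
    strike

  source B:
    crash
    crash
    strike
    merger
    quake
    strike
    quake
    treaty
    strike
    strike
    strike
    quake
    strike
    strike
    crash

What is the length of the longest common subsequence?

8

Pick crash [3,1], crash [4,2], merger [5,4], quake [7,5], quake [8,7], strike [9,11], quake [12,12], strike [13,14]; all 8 events appear in both, in order. dp[13][15] = 8 confirms this is the maximum.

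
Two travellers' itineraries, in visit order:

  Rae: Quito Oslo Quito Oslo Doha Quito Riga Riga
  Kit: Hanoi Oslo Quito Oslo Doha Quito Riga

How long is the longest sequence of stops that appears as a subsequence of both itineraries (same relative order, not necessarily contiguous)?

6

Taking Oslo at Rae[2]=Kit[2], Quito at Rae[3]=Kit[3], Oslo at Rae[4]=Kit[4], Doha at Rae[5]=Kit[5], Quito at Rae[6]=Kit[6], Riga at Rae[8]=Kit[7] gives a common subsequence of length 6. dp[8][7] = 6 confirms this is the maximum.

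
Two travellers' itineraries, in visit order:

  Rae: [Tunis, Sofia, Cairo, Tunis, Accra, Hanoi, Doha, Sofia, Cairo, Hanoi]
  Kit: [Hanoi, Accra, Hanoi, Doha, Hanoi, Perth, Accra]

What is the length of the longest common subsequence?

Pick Accra at Rae[5]=Kit[2] → Hanoi at Rae[6]=Kit[3] → Doha at Rae[7]=Kit[4] → Hanoi at Rae[10]=Kit[5]; all 4 stops appear in both, in order. dp[10][7] = 4 confirms this is the maximum.

4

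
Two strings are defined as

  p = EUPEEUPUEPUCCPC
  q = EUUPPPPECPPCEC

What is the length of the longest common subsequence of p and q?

Pick E [1,1]; then U [2,3]; then P [3,7]; then E [4,8]; then P [7,10]; then P [10,11]; then C [12,12]; then C [15,14]; all 8 characters appear in both, in order, and the DP table's final entry dp[15][14] is also 8, so no common subsequence is longer.

8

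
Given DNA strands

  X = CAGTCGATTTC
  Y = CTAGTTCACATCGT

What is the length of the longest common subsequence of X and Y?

8

Pick C [1,1]; then A [2,3]; then G [3,4]; then T [4,6]; then C [5,9]; then A [7,10]; then T [8,11]; then T [10,14]; all 8 bases appear in both, in order. Since dp[11][14] = 8, nothing longer is possible.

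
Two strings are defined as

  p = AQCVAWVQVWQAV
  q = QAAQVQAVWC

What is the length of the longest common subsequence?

One common subsequence of length 7: A (p #1, q #2), A (p #5, q #3), Q (p #8, q #4), V (p #9, q #5), Q (p #11, q #6), A (p #12, q #7), V (p #13, q #8). The LCS DP gives dp[13][10] = 7, so this is optimal.

7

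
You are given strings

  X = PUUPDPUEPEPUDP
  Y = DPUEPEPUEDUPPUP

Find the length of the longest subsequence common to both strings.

10

Match P (X #1, Y #2), U (X #2, Y #3), P (X #4, Y #5), P (X #6, Y #7), U (X #7, Y #8), E (X #8, Y #9), P (X #9, Y #12), P (X #11, Y #13), U (X #12, Y #14), P (X #14, Y #15) — 10 characters in the same relative order in both. Since dp[14][15] = 10, nothing longer is possible.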